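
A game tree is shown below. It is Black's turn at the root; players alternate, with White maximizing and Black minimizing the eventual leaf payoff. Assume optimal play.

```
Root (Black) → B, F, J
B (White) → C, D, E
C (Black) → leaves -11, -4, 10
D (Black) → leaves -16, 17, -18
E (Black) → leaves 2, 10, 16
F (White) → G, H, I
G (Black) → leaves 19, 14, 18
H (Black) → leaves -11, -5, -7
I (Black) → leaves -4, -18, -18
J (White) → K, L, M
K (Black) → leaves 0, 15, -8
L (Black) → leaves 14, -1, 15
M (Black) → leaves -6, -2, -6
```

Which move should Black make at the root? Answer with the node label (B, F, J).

J

C (Black): min(-11, -4, 10) = -11
D (Black): min(-16, 17, -18) = -18
E (Black): min(2, 10, 16) = 2
B (White): max(-11, -18, 2) = 2
G (Black): min(19, 14, 18) = 14
H (Black): min(-11, -5, -7) = -11
I (Black): min(-4, -18, -18) = -18
F (White): max(14, -11, -18) = 14
K (Black): min(0, 15, -8) = -8
L (Black): min(14, -1, 15) = -1
M (Black): min(-6, -2, -6) = -6
J (White): max(-8, -1, -6) = -1
Root (Black): min(2, 14, -1) = -1
Black picks the child with the lowest value: J (value -1).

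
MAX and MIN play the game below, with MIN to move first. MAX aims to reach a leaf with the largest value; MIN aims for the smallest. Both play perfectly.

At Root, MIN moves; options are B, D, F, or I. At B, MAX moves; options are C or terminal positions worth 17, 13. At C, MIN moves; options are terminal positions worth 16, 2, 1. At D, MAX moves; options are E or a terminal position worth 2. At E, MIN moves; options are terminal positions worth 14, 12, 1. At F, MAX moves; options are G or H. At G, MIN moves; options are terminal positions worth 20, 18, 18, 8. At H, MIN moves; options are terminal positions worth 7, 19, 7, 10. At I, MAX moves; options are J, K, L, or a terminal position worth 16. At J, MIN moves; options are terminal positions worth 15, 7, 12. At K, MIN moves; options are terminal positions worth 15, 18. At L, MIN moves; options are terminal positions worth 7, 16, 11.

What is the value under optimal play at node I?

J: min(15, 7, 12) = 7
K: min(15, 18) = 15
L: min(7, 16, 11) = 7
I: max(7, 15, 7, 16) = 16

16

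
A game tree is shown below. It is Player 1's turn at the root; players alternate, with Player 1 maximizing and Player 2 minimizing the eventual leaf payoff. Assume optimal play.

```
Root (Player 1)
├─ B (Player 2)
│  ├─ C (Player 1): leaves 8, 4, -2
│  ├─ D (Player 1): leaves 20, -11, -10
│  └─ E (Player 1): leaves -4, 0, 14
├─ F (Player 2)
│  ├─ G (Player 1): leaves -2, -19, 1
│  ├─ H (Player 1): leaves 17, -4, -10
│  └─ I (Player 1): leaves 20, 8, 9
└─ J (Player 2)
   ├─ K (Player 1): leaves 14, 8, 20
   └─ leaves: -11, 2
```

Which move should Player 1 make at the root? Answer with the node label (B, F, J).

C (Player 1): max(8, 4, -2) = 8
D (Player 1): max(20, -11, -10) = 20
E (Player 1): max(-4, 0, 14) = 14
B (Player 2): min(8, 20, 14) = 8
G (Player 1): max(-2, -19, 1) = 1
H (Player 1): max(17, -4, -10) = 17
I (Player 1): max(20, 8, 9) = 20
F (Player 2): min(1, 17, 20) = 1
K (Player 1): max(14, 8, 20) = 20
J (Player 2): min(20, -11, 2) = -11
Root (Player 1): max(8, 1, -11) = 8
Player 1 picks the child with the highest value: B (value 8).

B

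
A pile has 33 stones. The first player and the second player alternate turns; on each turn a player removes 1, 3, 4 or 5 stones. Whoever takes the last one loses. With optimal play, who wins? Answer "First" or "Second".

Positions where the player to move wins (W) vs loses (L):
i:   0  1  2  3  4  5  6  7  8  9 10 11 12 13 14 15 16 17 18 19 20 21 22 23 24 25 26 27 28 29 30 31 32 33
     W  L  W  L  W  W  W  W  W  L  W  L  W  W  W  W  W  L  W  L  W  W  W  W  W  L  W  L  W  W  W  W  W  L
Position 33 is L, so the second player wins.

Second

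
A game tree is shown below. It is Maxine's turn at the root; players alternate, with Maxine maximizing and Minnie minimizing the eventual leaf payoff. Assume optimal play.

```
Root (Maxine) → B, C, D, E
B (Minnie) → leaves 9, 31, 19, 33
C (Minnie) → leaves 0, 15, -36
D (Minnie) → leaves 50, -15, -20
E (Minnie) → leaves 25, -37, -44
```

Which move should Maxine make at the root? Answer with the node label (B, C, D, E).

B (Minnie): min(9, 31, 19, 33) = 9
C (Minnie): min(0, 15, -36) = -36
D (Minnie): min(50, -15, -20) = -20
E (Minnie): min(25, -37, -44) = -44
Root (Maxine): max(9, -36, -20, -44) = 9
Maxine picks the child with the highest value: B (value 9).

B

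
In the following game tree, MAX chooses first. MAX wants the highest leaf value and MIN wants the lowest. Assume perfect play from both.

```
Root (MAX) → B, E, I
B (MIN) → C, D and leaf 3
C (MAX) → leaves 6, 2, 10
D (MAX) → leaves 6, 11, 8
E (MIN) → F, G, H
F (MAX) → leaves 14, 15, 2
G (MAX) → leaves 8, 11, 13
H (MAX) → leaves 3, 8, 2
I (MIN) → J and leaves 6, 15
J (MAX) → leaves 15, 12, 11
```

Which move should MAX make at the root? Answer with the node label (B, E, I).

C (MAX): max(6, 2, 10) = 10
D (MAX): max(6, 11, 8) = 11
B (MIN): min(10, 11, 3) = 3
F (MAX): max(14, 15, 2) = 15
G (MAX): max(8, 11, 13) = 13
H (MAX): max(3, 8, 2) = 8
E (MIN): min(15, 13, 8) = 8
J (MAX): max(15, 12, 11) = 15
I (MIN): min(15, 6, 15) = 6
Root (MAX): max(3, 8, 6) = 8
MAX picks the child with the highest value: E (value 8).

E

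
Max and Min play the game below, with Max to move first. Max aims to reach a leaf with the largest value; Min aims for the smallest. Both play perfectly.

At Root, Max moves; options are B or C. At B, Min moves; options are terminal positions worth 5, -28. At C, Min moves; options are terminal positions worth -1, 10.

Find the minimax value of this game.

-1

B (Min): min(5, -28) = -28
C (Min): min(-1, 10) = -1
Root (Max): max(-28, -1) = -1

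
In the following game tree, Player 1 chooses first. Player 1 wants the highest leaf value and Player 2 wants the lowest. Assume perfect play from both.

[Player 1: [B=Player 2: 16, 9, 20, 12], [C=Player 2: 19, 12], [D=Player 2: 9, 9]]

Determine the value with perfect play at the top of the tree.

B (Player 2): min(16, 9, 20, 12) = 9
C (Player 2): min(19, 12) = 12
D (Player 2): min(9, 9) = 9
Root (Player 1): max(9, 12, 9) = 12

12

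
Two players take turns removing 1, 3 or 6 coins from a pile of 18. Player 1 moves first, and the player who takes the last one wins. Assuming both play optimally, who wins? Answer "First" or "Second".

W/L table (W = player to move can force a win):
i:   0  1  2  3  4  5  6  7  8  9 10 11 12 13 14 15 16 17 18
     L  W  L  W  L  W  W  W  W  L  W  L  W  L  W  W  W  W  L
Position 18 is L, so the second player wins.

Second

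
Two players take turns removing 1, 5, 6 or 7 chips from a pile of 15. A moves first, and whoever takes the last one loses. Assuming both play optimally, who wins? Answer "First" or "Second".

Second

Positions where the player to move wins (W) vs loses (L):
i:   0  1  2  3  4  5  6  7  8  9 10 11 12 13 14 15
     W  L  W  L  W  L  W  W  W  W  W  W  W  L  W  L
Position 15 is L, so the second player wins.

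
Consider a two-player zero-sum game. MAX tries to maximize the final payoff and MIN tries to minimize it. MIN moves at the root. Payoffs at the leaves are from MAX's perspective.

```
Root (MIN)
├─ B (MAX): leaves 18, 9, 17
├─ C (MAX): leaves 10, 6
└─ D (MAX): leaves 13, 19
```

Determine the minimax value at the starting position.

B (MAX): max(18, 9, 17) = 18
C (MAX): max(10, 6) = 10
D (MAX): max(13, 19) = 19
Root (MIN): min(18, 10, 19) = 10

10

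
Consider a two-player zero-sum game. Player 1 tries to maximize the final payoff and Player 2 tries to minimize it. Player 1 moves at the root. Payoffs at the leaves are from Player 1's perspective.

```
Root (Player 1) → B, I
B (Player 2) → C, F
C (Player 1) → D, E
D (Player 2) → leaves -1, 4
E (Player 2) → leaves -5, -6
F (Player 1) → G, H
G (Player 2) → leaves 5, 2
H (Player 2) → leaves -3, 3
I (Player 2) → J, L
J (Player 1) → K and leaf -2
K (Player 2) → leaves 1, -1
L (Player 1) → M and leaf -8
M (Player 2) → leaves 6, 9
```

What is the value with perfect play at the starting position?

D (Player 2): min(-1, 4) = -1
E (Player 2): min(-5, -6) = -6
C (Player 1): max(-1, -6) = -1
G (Player 2): min(5, 2) = 2
H (Player 2): min(-3, 3) = -3
F (Player 1): max(2, -3) = 2
B (Player 2): min(-1, 2) = -1
K (Player 2): min(1, -1) = -1
J (Player 1): max(-1, -2) = -1
M (Player 2): min(6, 9) = 6
L (Player 1): max(6, -8) = 6
I (Player 2): min(-1, 6) = -1
Root (Player 1): max(-1, -1) = -1

-1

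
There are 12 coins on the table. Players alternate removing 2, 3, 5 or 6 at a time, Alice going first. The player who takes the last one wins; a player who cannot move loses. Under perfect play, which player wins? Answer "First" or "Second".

First

Positions where the player to move wins (W) vs loses (L):
i:   0  1  2  3  4  5  6  7  8  9 10 11 12
     L  L  W  W  W  W  W  W  L  L  W  W  W
Position 12 is W, so the first player wins.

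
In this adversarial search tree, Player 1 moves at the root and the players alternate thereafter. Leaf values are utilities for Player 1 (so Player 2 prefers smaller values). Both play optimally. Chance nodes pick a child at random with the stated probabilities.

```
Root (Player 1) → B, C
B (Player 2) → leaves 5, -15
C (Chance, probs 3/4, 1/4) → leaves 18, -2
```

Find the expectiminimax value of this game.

13

B (Player 2): min(5, -15) = -15
C (Chance): 3/4·18 + 1/4·-2 = 13
Root (Player 1): max(-15, 13) = 13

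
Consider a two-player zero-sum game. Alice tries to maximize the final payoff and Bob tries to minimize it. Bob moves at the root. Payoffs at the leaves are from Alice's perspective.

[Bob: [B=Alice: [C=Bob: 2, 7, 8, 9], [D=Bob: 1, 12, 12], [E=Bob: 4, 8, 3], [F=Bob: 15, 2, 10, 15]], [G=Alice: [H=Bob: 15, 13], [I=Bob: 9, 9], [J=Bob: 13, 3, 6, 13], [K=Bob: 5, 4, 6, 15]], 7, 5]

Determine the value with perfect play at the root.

C (Bob): min(2, 7, 8, 9) = 2
D (Bob): min(1, 12, 12) = 1
E (Bob): min(4, 8, 3) = 3
F (Bob): min(15, 2, 10, 15) = 2
B (Alice): max(2, 1, 3, 2) = 3
H (Bob): min(15, 13) = 13
I (Bob): min(9, 9) = 9
J (Bob): min(13, 3, 6, 13) = 3
K (Bob): min(5, 4, 6, 15) = 4
G (Alice): max(13, 9, 3, 4) = 13
Root (Bob): min(3, 13, 7, 5) = 3

3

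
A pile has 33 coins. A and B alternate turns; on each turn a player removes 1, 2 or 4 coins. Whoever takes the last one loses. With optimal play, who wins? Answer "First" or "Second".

W/L table (W = player to move can force a win):
i:   0  1  2  3  4  5  6  7  8  9 10 11 12 13 14 15 16 17 18 19 20 21 22 23 24 25 26 27 28 29 30 31 32 33
     W  L  W  W  L  W  W  L  W  W  L  W  W  L  W  W  L  W  W  L  W  W  L  W  W  L  W  W  L  W  W  L  W  W
Position 33 is W, so the first player wins.

First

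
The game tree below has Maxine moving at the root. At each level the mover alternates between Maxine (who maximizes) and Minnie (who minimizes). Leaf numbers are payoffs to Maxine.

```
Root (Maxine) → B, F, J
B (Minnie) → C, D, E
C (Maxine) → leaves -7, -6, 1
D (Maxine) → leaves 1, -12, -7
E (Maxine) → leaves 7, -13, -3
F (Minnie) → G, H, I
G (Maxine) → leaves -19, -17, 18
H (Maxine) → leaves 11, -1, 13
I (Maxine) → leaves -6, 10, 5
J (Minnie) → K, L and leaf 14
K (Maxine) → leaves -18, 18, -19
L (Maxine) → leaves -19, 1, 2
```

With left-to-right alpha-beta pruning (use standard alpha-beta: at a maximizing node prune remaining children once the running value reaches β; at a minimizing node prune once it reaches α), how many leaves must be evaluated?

C [α=-∞,β=+∞]: v=1
D [α=-∞,β=1]: v=1 after child 1 ≥ β → β-cutoff, skip 2
E [α=-∞,β=1]: v=7 after child 1 ≥ β → β-cutoff, skip 2
B [α=-∞,β=+∞]: v=1
G [α=1,β=+∞]: v=18
H [α=1,β=18]: v=13
I [α=1,β=13]: v=10
F [α=1,β=+∞]: v=10
K [α=10,β=+∞]: v=18
L [α=10,β=18]: v=2
J [α=10,β=+∞]: v=2 after child 2 ≤ α → α-cutoff, skip 1
Root [α=-∞,β=+∞]: v=10
Leaves evaluated: 20 of 25.

20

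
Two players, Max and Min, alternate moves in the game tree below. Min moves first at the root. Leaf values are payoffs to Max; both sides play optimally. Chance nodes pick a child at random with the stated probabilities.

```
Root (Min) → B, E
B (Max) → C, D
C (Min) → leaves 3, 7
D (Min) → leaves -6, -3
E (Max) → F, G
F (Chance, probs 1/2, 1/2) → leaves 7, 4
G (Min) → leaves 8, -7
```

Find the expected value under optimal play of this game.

3

C (Min): min(3, 7) = 3
D (Min): min(-6, -3) = -6
B (Max): max(3, -6) = 3
F (Chance): 1/2·7 + 1/2·4 = 5.5
G (Min): min(8, -7) = -7
E (Max): max(5.5, -7) = 5.5
Root (Min): min(3, 5.5) = 3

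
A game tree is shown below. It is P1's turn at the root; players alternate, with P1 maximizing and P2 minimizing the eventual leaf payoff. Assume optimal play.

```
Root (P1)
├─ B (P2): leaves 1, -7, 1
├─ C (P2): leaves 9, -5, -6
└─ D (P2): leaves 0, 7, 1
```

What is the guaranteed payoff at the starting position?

B (P2): min(1, -7, 1) = -7
C (P2): min(9, -5, -6) = -6
D (P2): min(0, 7, 1) = 0
Root (P1): max(-7, -6, 0) = 0

0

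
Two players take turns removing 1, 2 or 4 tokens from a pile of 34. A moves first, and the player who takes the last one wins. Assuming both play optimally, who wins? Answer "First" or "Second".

First

i:   0  1  2  3  4  5  6  7  8  9 10 11 12 13 14 15 16 17 18 19 20 21 22 23 24 25 26 27 28 29 30 31 32 33 34
     L  W  W  L  W  W  L  W  W  L  W  W  L  W  W  L  W  W  L  W  W  L  W  W  L  W  W  L  W  W  L  W  W  L  W
Position 34 is W, so the first player wins.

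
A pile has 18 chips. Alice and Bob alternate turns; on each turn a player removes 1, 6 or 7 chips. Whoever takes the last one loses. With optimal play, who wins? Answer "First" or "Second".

First

Mark each pile size as W (mover wins) or L (mover loses):
i:   0  1  2  3  4  5  6  7  8  9 10 11 12 13 14 15 16 17 18
     W  L  W  L  W  L  W  W  W  W  W  W  W  L  W  L  W  L  W
Position 18 is W, so the first player wins.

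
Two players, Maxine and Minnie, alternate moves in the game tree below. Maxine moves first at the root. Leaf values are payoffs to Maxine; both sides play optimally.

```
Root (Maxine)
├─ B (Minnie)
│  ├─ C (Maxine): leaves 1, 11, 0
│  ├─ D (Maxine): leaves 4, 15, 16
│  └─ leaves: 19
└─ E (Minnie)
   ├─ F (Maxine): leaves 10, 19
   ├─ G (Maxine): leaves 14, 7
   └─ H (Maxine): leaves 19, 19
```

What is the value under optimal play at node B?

11

C: max(1, 11, 0) = 11
D: max(4, 15, 16) = 16
B: min(11, 16, 19) = 11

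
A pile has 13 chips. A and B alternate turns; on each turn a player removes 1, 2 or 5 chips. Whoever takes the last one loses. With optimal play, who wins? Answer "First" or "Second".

Second

Compute winning (W) and losing (L) positions by backward induction:
i:   0  1  2  3  4  5  6  7  8  9 10 11 12 13
     W  L  W  W  L  W  W  L  W  W  L  W  W  L
Position 13 is L, so the second player wins.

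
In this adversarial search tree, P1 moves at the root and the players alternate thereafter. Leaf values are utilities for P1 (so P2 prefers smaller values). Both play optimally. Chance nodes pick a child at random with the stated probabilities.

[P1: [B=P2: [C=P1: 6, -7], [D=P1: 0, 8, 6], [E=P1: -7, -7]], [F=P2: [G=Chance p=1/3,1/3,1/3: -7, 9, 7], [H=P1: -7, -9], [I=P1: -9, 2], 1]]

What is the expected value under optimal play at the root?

-7

C (P1): max(6, -7) = 6
D (P1): max(0, 8, 6) = 8
E (P1): max(-7, -7) = -7
B (P2): min(6, 8, -7) = -7
G (Chance): 1/3·-7 + 1/3·9 + 1/3·7 = 3
H (P1): max(-7, -9) = -7
I (P1): max(-9, 2) = 2
F (P2): min(3, -7, 2, 1) = -7
Root (P1): max(-7, -7) = -7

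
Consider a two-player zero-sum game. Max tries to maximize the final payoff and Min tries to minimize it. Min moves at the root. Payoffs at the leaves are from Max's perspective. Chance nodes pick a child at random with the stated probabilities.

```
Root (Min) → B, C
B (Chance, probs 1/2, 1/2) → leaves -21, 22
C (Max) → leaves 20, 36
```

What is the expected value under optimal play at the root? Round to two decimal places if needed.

B (Chance): 1/2·-21 + 1/2·22 = 0.5
C (Max): max(20, 36) = 36
Root (Min): min(0.5, 36) = 0.5

0.5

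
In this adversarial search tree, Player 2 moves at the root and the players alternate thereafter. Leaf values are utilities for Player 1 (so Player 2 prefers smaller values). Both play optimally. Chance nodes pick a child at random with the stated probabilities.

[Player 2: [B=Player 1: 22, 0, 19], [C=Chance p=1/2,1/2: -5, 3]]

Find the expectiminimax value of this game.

-1

B (Player 1): max(22, 0, 19) = 22
C (Chance): 1/2·-5 + 1/2·3 = -1
Root (Player 2): min(22, -1) = -1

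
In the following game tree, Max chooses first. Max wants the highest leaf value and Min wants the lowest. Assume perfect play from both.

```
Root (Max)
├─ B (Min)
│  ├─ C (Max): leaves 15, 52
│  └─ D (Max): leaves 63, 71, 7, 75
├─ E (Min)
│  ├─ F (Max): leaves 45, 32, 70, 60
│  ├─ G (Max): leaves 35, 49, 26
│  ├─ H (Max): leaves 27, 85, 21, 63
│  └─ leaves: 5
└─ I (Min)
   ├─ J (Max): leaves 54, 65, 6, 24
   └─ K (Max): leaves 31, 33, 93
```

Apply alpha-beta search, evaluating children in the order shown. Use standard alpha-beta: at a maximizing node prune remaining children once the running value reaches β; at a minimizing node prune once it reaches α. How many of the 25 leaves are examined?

17

C [α=-∞,β=+∞]: v=52
D [α=-∞,β=52]: v=63 after child 1 ≥ β → β-cutoff, skip 3
B [α=-∞,β=+∞]: v=52
F [α=52,β=+∞]: v=70
G [α=52,β=70]: v=49
E [α=52,β=+∞]: v=49 after child 2 ≤ α → α-cutoff, skip 2
J [α=52,β=+∞]: v=65
K [α=52,β=65]: v=93
I [α=52,β=+∞]: v=65
Root [α=-∞,β=+∞]: v=65
Leaves evaluated: 17 of 25.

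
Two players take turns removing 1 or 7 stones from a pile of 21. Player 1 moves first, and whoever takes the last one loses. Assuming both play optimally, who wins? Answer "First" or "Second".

W/L table (W = player to move can force a win):
i:   0  1  2  3  4  5  6  7  8  9 10 11 12 13 14 15 16 17 18 19 20 21
     W  L  W  L  W  L  W  L  W  L  W  L  W  L  W  L  W  L  W  L  W  L
Position 21 is L, so the second player wins.

Second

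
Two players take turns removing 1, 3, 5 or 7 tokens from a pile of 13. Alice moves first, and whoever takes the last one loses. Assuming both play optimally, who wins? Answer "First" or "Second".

Second

Compute winning (W) and losing (L) positions by backward induction:
i:   0  1  2  3  4  5  6  7  8  9 10 11 12 13
     W  L  W  L  W  L  W  L  W  L  W  L  W  L
Position 13 is L, so the second player wins.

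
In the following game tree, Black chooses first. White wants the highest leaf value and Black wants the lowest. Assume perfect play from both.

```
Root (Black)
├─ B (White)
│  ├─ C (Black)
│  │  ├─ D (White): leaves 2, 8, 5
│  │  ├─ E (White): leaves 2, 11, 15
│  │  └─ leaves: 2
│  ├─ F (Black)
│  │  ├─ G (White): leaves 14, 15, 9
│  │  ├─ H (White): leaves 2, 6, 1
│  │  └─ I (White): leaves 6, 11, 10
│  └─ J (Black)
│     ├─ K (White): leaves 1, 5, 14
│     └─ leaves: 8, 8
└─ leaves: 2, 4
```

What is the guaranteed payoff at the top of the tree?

D (White): max(2, 8, 5) = 8
E (White): max(2, 11, 15) = 15
C (Black): min(8, 15, 2) = 2
G (White): max(14, 15, 9) = 15
H (White): max(2, 6, 1) = 6
I (White): max(6, 11, 10) = 11
F (Black): min(15, 6, 11) = 6
K (White): max(1, 5, 14) = 14
J (Black): min(14, 8, 8) = 8
B (White): max(2, 6, 8) = 8
Root (Black): min(8, 2, 4) = 2

2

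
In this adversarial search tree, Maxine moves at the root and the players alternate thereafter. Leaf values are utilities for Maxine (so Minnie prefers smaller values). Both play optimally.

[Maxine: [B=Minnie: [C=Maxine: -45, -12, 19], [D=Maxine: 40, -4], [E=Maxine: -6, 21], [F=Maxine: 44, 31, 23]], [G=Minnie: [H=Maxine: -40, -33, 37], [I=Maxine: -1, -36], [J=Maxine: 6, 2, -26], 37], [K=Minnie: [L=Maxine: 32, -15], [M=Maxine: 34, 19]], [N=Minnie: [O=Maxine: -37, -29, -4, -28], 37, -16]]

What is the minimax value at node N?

O: max(-37, -29, -4, -28) = -4
N: min(-4, 37, -16) = -16

-16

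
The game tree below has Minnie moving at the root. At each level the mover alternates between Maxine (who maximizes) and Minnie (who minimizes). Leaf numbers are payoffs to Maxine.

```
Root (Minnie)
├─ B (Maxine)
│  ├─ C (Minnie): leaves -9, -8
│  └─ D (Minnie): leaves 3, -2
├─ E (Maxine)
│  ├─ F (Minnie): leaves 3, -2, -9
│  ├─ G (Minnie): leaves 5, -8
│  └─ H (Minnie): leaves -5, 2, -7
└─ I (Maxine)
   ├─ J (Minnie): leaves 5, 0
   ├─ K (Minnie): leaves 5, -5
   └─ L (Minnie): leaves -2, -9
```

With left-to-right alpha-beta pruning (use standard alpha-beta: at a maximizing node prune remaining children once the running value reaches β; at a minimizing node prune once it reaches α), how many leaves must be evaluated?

14

C [α=-∞,β=+∞]: v=-9
D [α=-9,β=+∞]: v=-2
B [α=-∞,β=+∞]: v=-2
F [α=-∞,β=-2]: v=-9
G [α=-9,β=-2]: v=-8
H [α=-8,β=-2]: v=-7
E [α=-∞,β=-2]: v=-7
J [α=-∞,β=-7]: v=0
I [α=-∞,β=-7]: v=0 after child 1 ≥ β → β-cutoff, skip 2
Root [α=-∞,β=+∞]: v=-7
Leaves evaluated: 14 of 18.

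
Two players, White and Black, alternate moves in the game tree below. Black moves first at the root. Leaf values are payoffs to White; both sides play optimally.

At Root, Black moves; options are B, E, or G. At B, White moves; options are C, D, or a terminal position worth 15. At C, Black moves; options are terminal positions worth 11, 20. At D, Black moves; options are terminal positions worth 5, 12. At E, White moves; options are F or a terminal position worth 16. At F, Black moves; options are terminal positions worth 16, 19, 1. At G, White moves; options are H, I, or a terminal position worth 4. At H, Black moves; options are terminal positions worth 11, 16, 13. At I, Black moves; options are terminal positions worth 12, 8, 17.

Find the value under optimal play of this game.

C (Black): min(11, 20) = 11
D (Black): min(5, 12) = 5
B (White): max(11, 5, 15) = 15
F (Black): min(16, 19, 1) = 1
E (White): max(1, 16) = 16
H (Black): min(11, 16, 13) = 11
I (Black): min(12, 8, 17) = 8
G (White): max(11, 8, 4) = 11
Root (Black): min(15, 16, 11) = 11

11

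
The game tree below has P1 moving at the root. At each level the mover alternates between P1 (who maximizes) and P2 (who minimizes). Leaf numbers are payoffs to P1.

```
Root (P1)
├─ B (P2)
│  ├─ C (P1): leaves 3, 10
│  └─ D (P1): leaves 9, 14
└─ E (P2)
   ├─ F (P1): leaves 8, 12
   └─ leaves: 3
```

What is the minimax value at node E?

F: max(8, 12) = 12
E: min(12, 3) = 3

3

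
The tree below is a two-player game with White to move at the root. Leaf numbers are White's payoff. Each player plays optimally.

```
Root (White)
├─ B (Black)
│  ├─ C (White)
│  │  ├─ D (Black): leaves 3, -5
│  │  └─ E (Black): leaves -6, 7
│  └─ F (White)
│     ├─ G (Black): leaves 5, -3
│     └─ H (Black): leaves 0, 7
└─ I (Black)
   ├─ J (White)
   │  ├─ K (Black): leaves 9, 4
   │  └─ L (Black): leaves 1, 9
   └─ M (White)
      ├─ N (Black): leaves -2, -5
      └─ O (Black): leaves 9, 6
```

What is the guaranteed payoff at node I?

K: min(9, 4) = 4
L: min(1, 9) = 1
J: max(4, 1) = 4
N: min(-2, -5) = -5
O: min(9, 6) = 6
M: max(-5, 6) = 6
I: min(4, 6) = 4

4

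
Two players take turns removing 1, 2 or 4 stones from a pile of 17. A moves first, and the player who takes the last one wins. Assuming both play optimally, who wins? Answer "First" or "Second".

First

W/L table (W = player to move can force a win):
i:   0  1  2  3  4  5  6  7  8  9 10 11 12 13 14 15 16 17
     L  W  W  L  W  W  L  W  W  L  W  W  L  W  W  L  W  W
Position 17 is W, so the first player wins.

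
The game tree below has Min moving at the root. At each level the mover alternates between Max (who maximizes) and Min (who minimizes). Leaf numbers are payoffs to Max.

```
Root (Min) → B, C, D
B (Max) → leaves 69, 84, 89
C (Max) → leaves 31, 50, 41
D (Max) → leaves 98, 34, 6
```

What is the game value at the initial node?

50

B (Max): max(69, 84, 89) = 89
C (Max): max(31, 50, 41) = 50
D (Max): max(98, 34, 6) = 98
Root (Min): min(89, 50, 98) = 50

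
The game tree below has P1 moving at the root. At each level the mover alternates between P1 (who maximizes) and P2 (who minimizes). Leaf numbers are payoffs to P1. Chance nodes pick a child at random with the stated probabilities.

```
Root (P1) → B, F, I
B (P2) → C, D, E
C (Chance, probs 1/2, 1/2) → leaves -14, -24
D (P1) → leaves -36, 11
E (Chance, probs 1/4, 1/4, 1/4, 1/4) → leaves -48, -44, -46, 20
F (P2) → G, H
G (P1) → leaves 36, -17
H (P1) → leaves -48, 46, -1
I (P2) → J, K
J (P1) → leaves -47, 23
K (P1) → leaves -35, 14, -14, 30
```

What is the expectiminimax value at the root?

C (Chance): 1/2·-14 + 1/2·-24 = -19
D (P1): max(-36, 11) = 11
E (Chance): 1/4·-48 + 1/4·-44 + 1/4·-46 + 1/4·20 = -29.5
B (P2): min(-19, 11, -29.5) = -29.5
G (P1): max(36, -17) = 36
H (P1): max(-48, 46, -1) = 46
F (P2): min(36, 46) = 36
J (P1): max(-47, 23) = 23
K (P1): max(-35, 14, -14, 30) = 30
I (P2): min(23, 30) = 23
Root (P1): max(-29.5, 36, 23) = 36

36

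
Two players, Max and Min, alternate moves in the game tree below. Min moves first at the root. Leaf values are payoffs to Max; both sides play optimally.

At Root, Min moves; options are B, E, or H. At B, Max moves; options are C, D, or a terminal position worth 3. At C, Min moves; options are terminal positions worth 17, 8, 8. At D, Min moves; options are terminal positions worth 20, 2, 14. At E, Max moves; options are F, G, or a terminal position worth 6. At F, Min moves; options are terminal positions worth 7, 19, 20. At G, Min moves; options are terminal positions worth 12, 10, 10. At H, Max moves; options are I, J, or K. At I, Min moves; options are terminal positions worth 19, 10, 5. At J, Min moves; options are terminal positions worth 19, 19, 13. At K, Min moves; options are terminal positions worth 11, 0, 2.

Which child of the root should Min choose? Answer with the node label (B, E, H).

C (Min): min(17, 8, 8) = 8
D (Min): min(20, 2, 14) = 2
B (Max): max(8, 2, 3) = 8
F (Min): min(7, 19, 20) = 7
G (Min): min(12, 10, 10) = 10
E (Max): max(7, 10, 6) = 10
I (Min): min(19, 10, 5) = 5
J (Min): min(19, 19, 13) = 13
K (Min): min(11, 0, 2) = 0
H (Max): max(5, 13, 0) = 13
Root (Min): min(8, 10, 13) = 8
Min picks the child with the lowest value: B (value 8).

B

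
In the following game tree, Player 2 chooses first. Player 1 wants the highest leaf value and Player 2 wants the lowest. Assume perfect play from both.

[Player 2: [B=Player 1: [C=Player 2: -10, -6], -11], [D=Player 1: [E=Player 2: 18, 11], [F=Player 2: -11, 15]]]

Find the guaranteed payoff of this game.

-10

C (Player 2): min(-10, -6) = -10
B (Player 1): max(-10, -11) = -10
E (Player 2): min(18, 11) = 11
F (Player 2): min(-11, 15) = -11
D (Player 1): max(11, -11) = 11
Root (Player 2): min(-10, 11) = -10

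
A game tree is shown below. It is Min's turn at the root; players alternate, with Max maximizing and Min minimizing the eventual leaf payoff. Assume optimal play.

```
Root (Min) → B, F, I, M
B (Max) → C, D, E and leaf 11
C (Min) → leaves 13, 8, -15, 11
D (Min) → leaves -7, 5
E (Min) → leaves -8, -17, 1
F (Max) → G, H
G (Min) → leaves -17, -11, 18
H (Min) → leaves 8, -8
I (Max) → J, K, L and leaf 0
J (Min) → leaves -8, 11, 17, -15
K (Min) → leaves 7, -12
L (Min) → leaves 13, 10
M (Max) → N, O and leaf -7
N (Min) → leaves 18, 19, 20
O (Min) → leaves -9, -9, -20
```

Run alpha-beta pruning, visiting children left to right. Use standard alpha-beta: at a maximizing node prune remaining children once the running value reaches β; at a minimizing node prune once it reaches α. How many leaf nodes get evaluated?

24

C [α=-∞,β=+∞]: v=-15
D [α=-15,β=+∞]: v=-7
E [α=-7,β=+∞]: v=-8 after child 1 ≤ α → α-cutoff, skip 2
B [α=-∞,β=+∞]: v=11
G [α=-∞,β=11]: v=-17
H [α=-17,β=11]: v=-8
F [α=-∞,β=11]: v=-8
J [α=-∞,β=-8]: v=-15
K [α=-15,β=-8]: v=-12
L [α=-12,β=-8]: v=10
I [α=-∞,β=-8]: v=10 after child 3 ≥ β → β-cutoff, skip 1
N [α=-∞,β=-8]: v=18
M [α=-∞,β=-8]: v=18 after child 1 ≥ β → β-cutoff, skip 2
Root [α=-∞,β=+∞]: v=-8
Leaves evaluated: 24 of 31.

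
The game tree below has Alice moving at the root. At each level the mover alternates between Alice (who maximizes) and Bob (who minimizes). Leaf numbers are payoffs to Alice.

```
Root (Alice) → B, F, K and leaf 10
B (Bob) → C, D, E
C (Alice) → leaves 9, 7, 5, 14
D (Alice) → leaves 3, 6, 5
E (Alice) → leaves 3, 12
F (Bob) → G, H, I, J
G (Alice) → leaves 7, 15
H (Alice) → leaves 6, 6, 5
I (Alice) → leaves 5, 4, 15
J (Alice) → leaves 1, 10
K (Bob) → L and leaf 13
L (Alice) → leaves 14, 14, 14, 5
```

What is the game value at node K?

13

L: max(14, 14, 14, 5) = 14
K: min(14, 13) = 13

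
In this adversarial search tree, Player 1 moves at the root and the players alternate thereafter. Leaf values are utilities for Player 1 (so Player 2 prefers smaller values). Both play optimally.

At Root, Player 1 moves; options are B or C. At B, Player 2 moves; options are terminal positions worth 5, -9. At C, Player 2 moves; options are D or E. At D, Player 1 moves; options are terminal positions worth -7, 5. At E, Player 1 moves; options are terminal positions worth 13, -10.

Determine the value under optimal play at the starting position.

5

B (Player 2): min(5, -9) = -9
D (Player 1): max(-7, 5) = 5
E (Player 1): max(13, -10) = 13
C (Player 2): min(5, 13) = 5
Root (Player 1): max(-9, 5) = 5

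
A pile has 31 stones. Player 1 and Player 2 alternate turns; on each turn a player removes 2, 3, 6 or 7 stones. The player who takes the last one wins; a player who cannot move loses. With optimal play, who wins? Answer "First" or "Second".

First

Positions where the player to move wins (W) vs loses (L):
i:   0  1  2  3  4  5  6  7  8  9 10 11 12 13 14 15 16 17 18 19 20 21 22 23 24 25 26 27 28 29 30 31
     L  L  W  W  W  L  W  W  W  L  L  W  W  W  L  W  W  W  L  L  W  W  W  L  W  W  W  L  L  W  W  W
Position 31 is W, so the first player wins.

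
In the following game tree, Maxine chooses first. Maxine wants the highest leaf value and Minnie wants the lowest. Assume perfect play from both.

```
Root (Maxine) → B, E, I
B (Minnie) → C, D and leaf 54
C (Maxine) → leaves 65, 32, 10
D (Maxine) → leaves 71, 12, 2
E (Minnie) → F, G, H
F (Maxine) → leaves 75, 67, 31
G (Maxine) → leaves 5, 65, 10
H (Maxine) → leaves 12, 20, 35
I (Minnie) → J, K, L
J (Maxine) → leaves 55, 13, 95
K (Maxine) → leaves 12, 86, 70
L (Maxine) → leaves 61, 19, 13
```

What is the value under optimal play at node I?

J: max(55, 13, 95) = 95
K: max(12, 86, 70) = 86
L: max(61, 19, 13) = 61
I: min(95, 86, 61) = 61

61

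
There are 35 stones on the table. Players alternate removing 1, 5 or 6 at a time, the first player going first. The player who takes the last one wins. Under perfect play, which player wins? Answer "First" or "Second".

Second

Mark each pile size as W (mover wins) or L (mover loses):
i:   0  1  2  3  4  5  6  7  8  9 10 11 12 13 14 15 16 17 18 19 20 21 22 23 24 25 26 27 28 29 30 31 32 33 34 35
     L  W  L  W  L  W  W  W  W  W  W  L  W  L  W  L  W  W  W  W  W  W  L  W  L  W  L  W  W  W  W  W  W  L  W  L
Position 35 is L, so the second player wins.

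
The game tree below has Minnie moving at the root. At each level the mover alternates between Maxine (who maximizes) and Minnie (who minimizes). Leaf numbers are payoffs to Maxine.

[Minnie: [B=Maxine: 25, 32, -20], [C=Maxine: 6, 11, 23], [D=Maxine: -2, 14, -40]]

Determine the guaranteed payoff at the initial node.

B (Maxine): max(25, 32, -20) = 32
C (Maxine): max(6, 11, 23) = 23
D (Maxine): max(-2, 14, -40) = 14
Root (Minnie): min(32, 23, 14) = 14

14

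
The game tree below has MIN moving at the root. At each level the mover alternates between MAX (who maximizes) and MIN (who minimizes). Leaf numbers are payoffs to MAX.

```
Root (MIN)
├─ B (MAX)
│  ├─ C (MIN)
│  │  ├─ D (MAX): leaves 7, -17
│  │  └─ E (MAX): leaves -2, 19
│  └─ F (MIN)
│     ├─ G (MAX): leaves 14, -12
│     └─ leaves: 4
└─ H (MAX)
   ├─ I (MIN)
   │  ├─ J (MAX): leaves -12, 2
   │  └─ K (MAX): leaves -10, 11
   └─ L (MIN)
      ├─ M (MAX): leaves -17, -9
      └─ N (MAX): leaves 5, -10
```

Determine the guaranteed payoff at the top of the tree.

2

D (MAX): max(7, -17) = 7
E (MAX): max(-2, 19) = 19
C (MIN): min(7, 19) = 7
G (MAX): max(14, -12) = 14
F (MIN): min(14, 4) = 4
B (MAX): max(7, 4) = 7
J (MAX): max(-12, 2) = 2
K (MAX): max(-10, 11) = 11
I (MIN): min(2, 11) = 2
M (MAX): max(-17, -9) = -9
N (MAX): max(5, -10) = 5
L (MIN): min(-9, 5) = -9
H (MAX): max(2, -9) = 2
Root (MIN): min(7, 2) = 2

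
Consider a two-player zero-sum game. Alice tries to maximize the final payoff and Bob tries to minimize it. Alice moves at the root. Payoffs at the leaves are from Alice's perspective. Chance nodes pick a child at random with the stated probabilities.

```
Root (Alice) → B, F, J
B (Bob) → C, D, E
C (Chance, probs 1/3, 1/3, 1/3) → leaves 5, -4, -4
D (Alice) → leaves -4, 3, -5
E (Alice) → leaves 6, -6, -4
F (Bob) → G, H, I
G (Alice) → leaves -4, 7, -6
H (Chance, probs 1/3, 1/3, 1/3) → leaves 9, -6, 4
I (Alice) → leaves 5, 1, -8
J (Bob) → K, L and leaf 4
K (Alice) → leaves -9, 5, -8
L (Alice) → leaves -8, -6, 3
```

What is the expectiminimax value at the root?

C (Chance): 1/3·5 + 1/3·-4 + 1/3·-4 = -1
D (Alice): max(-4, 3, -5) = 3
E (Alice): max(6, -6, -4) = 6
B (Bob): min(-1, 3, 6) = -1
G (Alice): max(-4, 7, -6) = 7
H (Chance): 1/3·9 + 1/3·-6 + 1/3·4 = 2.33
I (Alice): max(5, 1, -8) = 5
F (Bob): min(7, 2.33, 5) = 2.33
K (Alice): max(-9, 5, -8) = 5
L (Alice): max(-8, -6, 3) = 3
J (Bob): min(5, 3, 4) = 3
Root (Alice): max(-1, 2.33, 3) = 3

3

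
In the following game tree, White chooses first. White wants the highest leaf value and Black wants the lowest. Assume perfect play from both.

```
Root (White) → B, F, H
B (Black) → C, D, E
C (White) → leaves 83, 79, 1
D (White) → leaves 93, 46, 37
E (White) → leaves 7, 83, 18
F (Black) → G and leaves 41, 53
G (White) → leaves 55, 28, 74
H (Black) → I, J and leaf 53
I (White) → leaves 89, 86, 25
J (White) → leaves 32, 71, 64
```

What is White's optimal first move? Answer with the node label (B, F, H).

C (White): max(83, 79, 1) = 83
D (White): max(93, 46, 37) = 93
E (White): max(7, 83, 18) = 83
B (Black): min(83, 93, 83) = 83
G (White): max(55, 28, 74) = 74
F (Black): min(74, 41, 53) = 41
I (White): max(89, 86, 25) = 89
J (White): max(32, 71, 64) = 71
H (Black): min(89, 71, 53) = 53
Root (White): max(83, 41, 53) = 83
White picks the child with the highest value: B (value 83).

B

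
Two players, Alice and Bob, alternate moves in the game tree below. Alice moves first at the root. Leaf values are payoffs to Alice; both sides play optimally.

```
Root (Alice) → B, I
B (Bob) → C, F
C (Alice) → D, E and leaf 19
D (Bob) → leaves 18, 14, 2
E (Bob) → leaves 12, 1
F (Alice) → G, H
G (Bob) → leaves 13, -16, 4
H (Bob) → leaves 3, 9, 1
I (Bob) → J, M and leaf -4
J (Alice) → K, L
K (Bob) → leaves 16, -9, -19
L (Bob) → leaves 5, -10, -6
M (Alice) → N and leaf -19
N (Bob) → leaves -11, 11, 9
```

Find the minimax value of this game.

D (Bob): min(18, 14, 2) = 2
E (Bob): min(12, 1) = 1
C (Alice): max(2, 1, 19) = 19
G (Bob): min(13, -16, 4) = -16
H (Bob): min(3, 9, 1) = 1
F (Alice): max(-16, 1) = 1
B (Bob): min(19, 1) = 1
K (Bob): min(16, -9, -19) = -19
L (Bob): min(5, -10, -6) = -10
J (Alice): max(-19, -10) = -10
N (Bob): min(-11, 11, 9) = -11
M (Alice): max(-11, -19) = -11
I (Bob): min(-10, -11, -4) = -11
Root (Alice): max(1, -11) = 1

1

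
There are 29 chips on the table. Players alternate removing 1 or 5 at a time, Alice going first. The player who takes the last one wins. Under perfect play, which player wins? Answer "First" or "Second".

Compute winning (W) and losing (L) positions by backward induction:
i:   0  1  2  3  4  5  6  7  8  9 10 11 12 13 14 15 16 17 18 19 20 21 22 23 24 25 26 27 28 29
     L  W  L  W  L  W  L  W  L  W  L  W  L  W  L  W  L  W  L  W  L  W  L  W  L  W  L  W  L  W
Position 29 is W, so the first player wins.

First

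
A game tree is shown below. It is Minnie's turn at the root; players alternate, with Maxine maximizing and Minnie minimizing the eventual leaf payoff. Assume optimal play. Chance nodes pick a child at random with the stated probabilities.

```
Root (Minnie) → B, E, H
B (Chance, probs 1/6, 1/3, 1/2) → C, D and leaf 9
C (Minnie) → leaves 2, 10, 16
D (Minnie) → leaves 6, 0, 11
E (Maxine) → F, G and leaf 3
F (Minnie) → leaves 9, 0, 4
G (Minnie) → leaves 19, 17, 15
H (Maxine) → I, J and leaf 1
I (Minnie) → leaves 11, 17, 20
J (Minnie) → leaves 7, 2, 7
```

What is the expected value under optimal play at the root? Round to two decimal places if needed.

C (Minnie): min(2, 10, 16) = 2
D (Minnie): min(6, 0, 11) = 0
B (Chance): 1/6·2 + 1/3·0 + 1/2·9 = 4.83
F (Minnie): min(9, 0, 4) = 0
G (Minnie): min(19, 17, 15) = 15
E (Maxine): max(0, 15, 3) = 15
I (Minnie): min(11, 17, 20) = 11
J (Minnie): min(7, 2, 7) = 2
H (Maxine): max(11, 2, 1) = 11
Root (Minnie): min(4.83, 15, 11) = 4.83

4.83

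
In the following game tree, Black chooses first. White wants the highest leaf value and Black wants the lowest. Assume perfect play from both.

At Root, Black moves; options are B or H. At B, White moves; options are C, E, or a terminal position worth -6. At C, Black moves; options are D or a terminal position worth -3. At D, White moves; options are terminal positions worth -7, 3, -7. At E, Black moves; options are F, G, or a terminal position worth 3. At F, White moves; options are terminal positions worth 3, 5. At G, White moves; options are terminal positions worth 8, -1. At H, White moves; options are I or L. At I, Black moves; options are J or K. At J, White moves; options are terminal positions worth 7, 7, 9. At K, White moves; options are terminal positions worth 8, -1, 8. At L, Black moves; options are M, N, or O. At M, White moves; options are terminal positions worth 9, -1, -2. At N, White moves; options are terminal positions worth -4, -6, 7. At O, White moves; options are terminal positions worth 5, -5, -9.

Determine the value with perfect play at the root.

D (White): max(-7, 3, -7) = 3
C (Black): min(3, -3) = -3
F (White): max(3, 5) = 5
G (White): max(8, -1) = 8
E (Black): min(5, 8, 3) = 3
B (White): max(-3, 3, -6) = 3
J (White): max(7, 7, 9) = 9
K (White): max(8, -1, 8) = 8
I (Black): min(9, 8) = 8
M (White): max(9, -1, -2) = 9
N (White): max(-4, -6, 7) = 7
O (White): max(5, -5, -9) = 5
L (Black): min(9, 7, 5) = 5
H (White): max(8, 5) = 8
Root (Black): min(3, 8) = 3

3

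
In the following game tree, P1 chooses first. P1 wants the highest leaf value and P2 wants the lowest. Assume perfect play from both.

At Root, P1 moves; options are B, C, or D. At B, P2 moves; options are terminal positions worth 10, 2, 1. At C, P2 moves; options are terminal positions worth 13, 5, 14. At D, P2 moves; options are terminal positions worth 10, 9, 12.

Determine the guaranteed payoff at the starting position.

B (P2): min(10, 2, 1) = 1
C (P2): min(13, 5, 14) = 5
D (P2): min(10, 9, 12) = 9
Root (P1): max(1, 5, 9) = 9

9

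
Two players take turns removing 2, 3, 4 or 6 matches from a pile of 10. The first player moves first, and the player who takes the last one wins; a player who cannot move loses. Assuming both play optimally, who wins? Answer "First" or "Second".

First

Mark each pile size as W (mover wins) or L (mover loses):
i:   0  1  2  3  4  5  6  7  8  9 10
     L  L  W  W  W  W  W  W  L  L  W
Position 10 is W, so the first player wins.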